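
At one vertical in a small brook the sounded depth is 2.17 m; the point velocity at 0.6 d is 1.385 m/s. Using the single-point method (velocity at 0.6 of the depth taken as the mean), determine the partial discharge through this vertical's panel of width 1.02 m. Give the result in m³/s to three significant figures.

3.07 m³/s

v̄ = v₀.₆ = 1.385 m/s
q = v̄ × d × w = 1.385 × 2.17 × 1.02 = 3.066 m³/s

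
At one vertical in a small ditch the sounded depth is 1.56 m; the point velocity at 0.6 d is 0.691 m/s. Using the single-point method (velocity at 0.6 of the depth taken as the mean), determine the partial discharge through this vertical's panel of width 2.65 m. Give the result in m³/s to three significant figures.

2.86 m³/s

v̄ = v₀.₆ = 0.691 m/s
q = v̄ × d × w = 0.6910 × 1.56 × 2.65 = 2.857 m³/s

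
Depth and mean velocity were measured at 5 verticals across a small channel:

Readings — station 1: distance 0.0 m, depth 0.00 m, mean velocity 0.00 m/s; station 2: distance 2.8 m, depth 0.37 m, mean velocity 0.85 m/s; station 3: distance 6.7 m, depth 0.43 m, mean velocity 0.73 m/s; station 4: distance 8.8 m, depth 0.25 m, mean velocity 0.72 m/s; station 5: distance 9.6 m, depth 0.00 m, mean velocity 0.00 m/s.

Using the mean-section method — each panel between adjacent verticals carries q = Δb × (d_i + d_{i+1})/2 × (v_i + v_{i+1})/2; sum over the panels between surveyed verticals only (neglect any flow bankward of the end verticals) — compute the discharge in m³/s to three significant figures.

2.01 m³/s

Panel 1-2: Δb = 2.8 m, d̄ = (0.00+0.37)/2 = 0.185, v̄ = (0.00+0.85)/2 = 0.425 → q = 2.8×0.185×0.425 = 0.2202 m³/s
Panel 2-3: Δb = 3.9 m, d̄ = (0.37+0.43)/2 = 0.4, v̄ = (0.85+0.73)/2 = 0.79 → q = 3.9×0.4×0.79 = 1.232 m³/s
Panel 3-4: Δb = 2.1 m, d̄ = (0.43+0.25)/2 = 0.34, v̄ = (0.73+0.72)/2 = 0.725 → q = 2.1×0.34×0.725 = 0.5177 m³/s
Panel 4-5: Δb = 0.8 m, d̄ = (0.25+0.00)/2 = 0.125, v̄ = (0.72+0.00)/2 = 0.36 → q = 0.8×0.125×0.36 = 0.03600 m³/s
Q = Σ q = 2.006 m³/s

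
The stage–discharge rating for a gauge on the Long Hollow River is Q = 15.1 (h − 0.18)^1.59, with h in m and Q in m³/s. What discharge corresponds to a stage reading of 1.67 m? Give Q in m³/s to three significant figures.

28.5 m³/s

Q = 15.1 × (1.67 − 0.18)^1.59 = 15.1 × 1.49^1.59 = 28.47 m³/s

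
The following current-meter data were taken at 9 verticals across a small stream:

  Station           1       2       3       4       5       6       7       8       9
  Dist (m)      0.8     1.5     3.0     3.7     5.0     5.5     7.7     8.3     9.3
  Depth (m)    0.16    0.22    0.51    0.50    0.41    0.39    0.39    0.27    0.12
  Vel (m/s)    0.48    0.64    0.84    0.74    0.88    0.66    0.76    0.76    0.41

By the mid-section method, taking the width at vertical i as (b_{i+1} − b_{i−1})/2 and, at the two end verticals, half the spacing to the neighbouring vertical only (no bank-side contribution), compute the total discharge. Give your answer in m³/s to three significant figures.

2.30 m³/s

w_1 = (1.5 − 0.8)/2 = 0.35 m; q_1 = 0.48 × 0.16 × 0.35 = 0.02688 m³/s
w_2 = (3.0 − 0.8)/2 = 1.1 m; q_2 = 0.64 × 0.22 × 1.1 = 0.1549 m³/s
w_3 = (3.7 − 1.5)/2 = 1.1 m; q_3 = 0.84 × 0.51 × 1.1 = 0.4712 m³/s
w_4 = (5.0 − 3.0)/2 = 1 m; q_4 = 0.74 × 0.50 × 1 = 0.3700 m³/s
w_5 = (5.5 − 3.7)/2 = 0.9 m; q_5 = 0.88 × 0.41 × 0.9 = 0.3247 m³/s
w_6 = (7.7 − 5.0)/2 = 1.35 m; q_6 = 0.66 × 0.39 × 1.35 = 0.3475 m³/s
w_7 = (8.3 − 5.5)/2 = 1.4 m; q_7 = 0.76 × 0.39 × 1.4 = 0.4150 m³/s
w_8 = (9.3 − 7.7)/2 = 0.8 m; q_8 = 0.76 × 0.27 × 0.8 = 0.1642 m³/s
w_9 = (9.3 − 8.3)/2 = 0.5 m; q_9 = 0.41 × 0.12 × 0.5 = 0.02460 m³/s
Q = Σ qᵢ = 2.299 m³/s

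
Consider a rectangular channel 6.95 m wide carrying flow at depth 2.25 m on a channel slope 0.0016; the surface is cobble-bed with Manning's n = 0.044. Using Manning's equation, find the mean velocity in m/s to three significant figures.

1.12 m/s

A = b·y = 6.95 × 2.25 = 15.64 m²
P = b + 2y = 6.95 + 2×2.25 = 11.45 m
R = A/P = 15.64/11.45 = 1.366 m
Q = (1/n)·A·R^(2/3)·S^(1/2) = (1/0.044) × 15.64 × 1.366^(2/3) × 0.0016^(1/2) = 17.50 m³/s
V = Q/A = 17.50/15.64 = 1.119 m/s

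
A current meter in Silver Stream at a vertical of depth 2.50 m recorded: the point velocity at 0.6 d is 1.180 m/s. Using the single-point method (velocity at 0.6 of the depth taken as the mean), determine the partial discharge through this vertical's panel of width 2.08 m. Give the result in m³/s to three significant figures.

6.14 m³/s

v̄ = v₀.₆ = 1.180 m/s
q = v̄ × d × w = 1.180 × 2.50 × 2.08 = 6.136 m³/s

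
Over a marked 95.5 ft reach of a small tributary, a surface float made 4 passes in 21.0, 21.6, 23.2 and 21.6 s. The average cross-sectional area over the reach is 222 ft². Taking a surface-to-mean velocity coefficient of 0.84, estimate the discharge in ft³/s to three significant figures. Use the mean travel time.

815 ft³/s

t̄ = (21.0 + 21.6 + 23.2 + 21.6) / 4 = 21.85 s
v_surface = L / t̄ = 95.5 / 21.85 = 4.371 ft/s
v_mean = 0.84 × 4.371 = 3.671 ft/s
Q = A × v_mean = 222 × 3.671 = 815.0 ft³/s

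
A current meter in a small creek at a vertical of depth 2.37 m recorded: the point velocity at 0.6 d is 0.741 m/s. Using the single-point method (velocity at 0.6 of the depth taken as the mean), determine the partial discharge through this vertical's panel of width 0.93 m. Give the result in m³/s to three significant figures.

v̄ = v₀.₆ = 0.741 m/s
q = v̄ × d × w = 0.7410 × 2.37 × 0.93 = 1.633 m³/s

1.63 m³/s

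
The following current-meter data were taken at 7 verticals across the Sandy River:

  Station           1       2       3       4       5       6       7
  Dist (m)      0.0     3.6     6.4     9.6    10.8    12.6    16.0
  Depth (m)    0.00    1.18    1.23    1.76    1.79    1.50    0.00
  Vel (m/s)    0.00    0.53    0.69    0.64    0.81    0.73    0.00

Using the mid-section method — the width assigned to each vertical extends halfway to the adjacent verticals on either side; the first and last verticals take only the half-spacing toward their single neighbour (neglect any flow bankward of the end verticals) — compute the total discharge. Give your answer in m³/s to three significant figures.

w_2 = (6.4 − 0.0)/2 = 3.2 m; q_2 = 0.53 × 1.18 × 3.2 = 2.001 m³/s
w_3 = (9.6 − 3.6)/2 = 3 m; q_3 = 0.69 × 1.23 × 3 = 2.546 m³/s
w_4 = (10.8 − 6.4)/2 = 2.2 m; q_4 = 0.64 × 1.76 × 2.2 = 2.478 m³/s
w_5 = (12.6 − 9.6)/2 = 1.5 m; q_5 = 0.81 × 1.79 × 1.5 = 2.175 m³/s
w_6 = (16.0 − 10.8)/2 = 2.6 m; q_6 = 0.73 × 1.50 × 2.6 = 2.847 m³/s
Stations 1, 7 contribute zero (depth or velocity is 0).
Q = Σ qᵢ = 12.05 m³/s

12.0 m³/s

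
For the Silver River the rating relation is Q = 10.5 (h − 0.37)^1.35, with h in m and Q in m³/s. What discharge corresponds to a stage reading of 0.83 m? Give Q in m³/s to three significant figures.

Q = 10.5 × (0.83 − 0.37)^1.35 = 10.5 × 0.46^1.35 = 3.681 m³/s

3.68 m³/s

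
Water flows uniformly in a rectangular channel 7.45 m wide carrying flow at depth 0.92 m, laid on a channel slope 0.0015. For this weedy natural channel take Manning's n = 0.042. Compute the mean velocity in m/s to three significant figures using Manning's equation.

A = b·y = 7.45 × 0.92 = 6.854 m²
P = b + 2y = 7.45 + 2×0.92 = 9.290 m
R = A/P = 6.854/9.290 = 0.7378 m
Q = (1/n)·A·R^(2/3)·S^(1/2) = (1/0.042) × 6.854 × 0.7378^(2/3) × 0.0015^(1/2) = 5.161 m³/s
V = Q/A = 5.161/6.854 = 0.7529 m/s

0.753 m/s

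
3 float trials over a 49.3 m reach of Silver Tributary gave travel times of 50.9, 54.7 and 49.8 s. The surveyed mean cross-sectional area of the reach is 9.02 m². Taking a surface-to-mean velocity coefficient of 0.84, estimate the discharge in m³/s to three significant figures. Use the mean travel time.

7.21 m³/s

t̄ = (50.9 + 54.7 + 49.8) / 3 = 51.8 s
v_surface = L / t̄ = 49.3 / 51.8 = 0.9517 m/s
v_mean = 0.84 × 0.9517 = 0.7995 m/s
Q = A × v_mean = 9.02 × 0.7995 = 7.211 m³/s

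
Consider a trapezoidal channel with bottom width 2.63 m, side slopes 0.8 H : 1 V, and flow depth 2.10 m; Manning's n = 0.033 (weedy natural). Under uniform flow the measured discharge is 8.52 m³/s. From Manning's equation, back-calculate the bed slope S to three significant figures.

0.000820

A = (b + z·y)·y = (2.63 + 0.8×2.10)×2.10 = 9.051 m²
P = b + 2y√(1+z²) = 2.63 + 2×2.10×√(1+0.8²) = 8.009 m
R = A/P = 9.051/8.009 = 1.130 m
S = (Q·n / (1·A·R^(2/3)))² = (8.52×0.033 / (1×9.051×1.085))² = 0.0008197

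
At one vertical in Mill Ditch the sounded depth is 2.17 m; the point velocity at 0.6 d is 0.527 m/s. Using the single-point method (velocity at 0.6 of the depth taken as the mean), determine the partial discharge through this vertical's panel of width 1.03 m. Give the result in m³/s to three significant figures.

v̄ = v₀.₆ = 0.527 m/s
q = v̄ × d × w = 0.5270 × 2.17 × 1.03 = 1.178 m³/s

1.18 m³/s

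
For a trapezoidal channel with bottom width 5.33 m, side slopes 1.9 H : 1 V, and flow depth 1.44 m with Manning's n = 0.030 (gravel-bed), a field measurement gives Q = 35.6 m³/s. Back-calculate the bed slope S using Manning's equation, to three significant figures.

0.00836

A = (b + z·y)·y = (5.33 + 1.9×1.44)×1.44 = 11.62 m²
P = b + 2y√(1+z²) = 5.33 + 2×1.44×√(1+1.9²) = 11.51 m
R = A/P = 11.62/11.51 = 1.009 m
S = (Q·n / (1·A·R^(2/3)))² = (35.6×0.030 / (1×11.62×1.006))² = 0.008356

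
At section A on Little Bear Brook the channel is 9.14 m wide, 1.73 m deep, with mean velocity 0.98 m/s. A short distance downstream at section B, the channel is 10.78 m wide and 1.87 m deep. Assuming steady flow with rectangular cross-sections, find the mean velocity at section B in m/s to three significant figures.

0.769 m/s

Q = A₁V₁ = (9.14×1.73) × 0.98 = 15.50 m³/s
A₂ = 10.78 × 1.87 = 20.16 m²
V₂ = Q/A₂ = 15.50/20.16 = 0.7687 m/s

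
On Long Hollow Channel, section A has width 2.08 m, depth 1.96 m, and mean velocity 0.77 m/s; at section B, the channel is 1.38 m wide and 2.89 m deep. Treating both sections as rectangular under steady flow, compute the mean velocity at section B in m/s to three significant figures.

0.787 m/s

Q = A₁V₁ = (2.08×1.96) × 0.77 = 3.139 m³/s
A₂ = 1.38 × 2.89 = 3.988 m²
V₂ = Q/A₂ = 3.139/3.988 = 0.7871 m/s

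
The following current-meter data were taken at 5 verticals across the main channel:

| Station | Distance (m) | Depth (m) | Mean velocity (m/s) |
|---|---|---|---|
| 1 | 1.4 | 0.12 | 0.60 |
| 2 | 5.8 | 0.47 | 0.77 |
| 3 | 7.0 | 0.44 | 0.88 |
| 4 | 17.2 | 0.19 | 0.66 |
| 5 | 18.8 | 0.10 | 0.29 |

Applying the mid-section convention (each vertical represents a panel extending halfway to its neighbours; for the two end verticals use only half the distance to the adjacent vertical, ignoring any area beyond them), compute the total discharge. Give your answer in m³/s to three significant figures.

4.14 m³/s

w_1 = (5.8 − 1.4)/2 = 2.2 m; q_1 = 0.60 × 0.12 × 2.2 = 0.1584 m³/s
w_2 = (7.0 − 1.4)/2 = 2.8 m; q_2 = 0.77 × 0.47 × 2.8 = 1.013 m³/s
w_3 = (17.2 − 5.8)/2 = 5.7 m; q_3 = 0.88 × 0.44 × 5.7 = 2.207 m³/s
w_4 = (18.8 − 7.0)/2 = 5.9 m; q_4 = 0.66 × 0.19 × 5.9 = 0.7399 m³/s
w_5 = (18.8 − 17.2)/2 = 0.8 m; q_5 = 0.29 × 0.10 × 0.8 = 0.02320 m³/s
Q = Σ qᵢ = 4.142 m³/s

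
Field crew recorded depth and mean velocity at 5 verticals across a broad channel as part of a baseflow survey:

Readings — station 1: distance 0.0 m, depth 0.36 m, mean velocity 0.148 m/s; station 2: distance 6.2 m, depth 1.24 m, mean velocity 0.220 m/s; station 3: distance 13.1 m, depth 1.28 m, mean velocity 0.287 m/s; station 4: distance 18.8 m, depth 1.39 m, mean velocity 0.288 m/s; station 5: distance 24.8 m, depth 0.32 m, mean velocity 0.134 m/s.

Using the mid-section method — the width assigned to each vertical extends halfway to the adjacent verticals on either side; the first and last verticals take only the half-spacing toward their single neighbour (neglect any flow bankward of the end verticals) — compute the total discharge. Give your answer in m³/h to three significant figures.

w_1 = (6.2 − 0.0)/2 = 3.1 m; q_1 = 0.148 × 0.36 × 3.1 = 0.1652 m³/s
w_2 = (13.1 − 0.0)/2 = 6.55 m; q_2 = 0.220 × 1.24 × 6.55 = 1.787 m³/s
w_3 = (18.8 − 6.2)/2 = 6.3 m; q_3 = 0.287 × 1.28 × 6.3 = 2.314 m³/s
w_4 = (24.8 − 13.1)/2 = 5.85 m; q_4 = 0.288 × 1.39 × 5.85 = 2.342 m³/s
w_5 = (24.8 − 18.8)/2 = 3 m; q_5 = 0.134 × 0.32 × 3 = 0.1286 m³/s
Q = Σ qᵢ = 6.737 m³/s
= 6.737 × 3600 = 24250 m³/h

24300 m³/h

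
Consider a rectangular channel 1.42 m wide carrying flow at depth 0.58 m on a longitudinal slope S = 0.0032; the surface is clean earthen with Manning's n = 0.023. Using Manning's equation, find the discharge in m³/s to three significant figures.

A = b·y = 1.42 × 0.58 = 0.8236 m²
P = b + 2y = 1.42 + 2×0.58 = 2.580 m
R = A/P = 0.8236/2.580 = 0.3192 m
Q = (1/n)·A·R^(2/3)·S^(1/2) = (1/0.023) × 0.8236 × 0.3192^(2/3) × 0.0032^(1/2) = 0.9462 m³/s

0.946 m³/s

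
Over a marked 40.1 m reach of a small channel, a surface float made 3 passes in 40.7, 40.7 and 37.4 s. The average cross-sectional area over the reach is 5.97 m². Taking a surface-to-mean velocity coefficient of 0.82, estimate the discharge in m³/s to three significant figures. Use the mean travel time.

4.96 m³/s

t̄ = (40.7 + 40.7 + 37.4) / 3 = 39.6 s
v_surface = L / t̄ = 40.1 / 39.6 = 1.013 m/s
v_mean = 0.82 × 1.013 = 0.8304 m/s
Q = A × v_mean = 5.97 × 0.8304 = 4.957 m³/s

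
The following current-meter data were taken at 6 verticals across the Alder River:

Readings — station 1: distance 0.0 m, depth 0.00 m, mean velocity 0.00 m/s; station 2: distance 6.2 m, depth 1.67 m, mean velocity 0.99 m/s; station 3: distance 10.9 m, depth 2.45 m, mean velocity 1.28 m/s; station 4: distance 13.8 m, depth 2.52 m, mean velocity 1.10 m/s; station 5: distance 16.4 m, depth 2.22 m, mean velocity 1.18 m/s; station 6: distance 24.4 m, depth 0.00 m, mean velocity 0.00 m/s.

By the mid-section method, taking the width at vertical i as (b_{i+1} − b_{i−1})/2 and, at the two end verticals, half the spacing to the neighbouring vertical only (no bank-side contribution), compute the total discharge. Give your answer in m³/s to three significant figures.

w_2 = (10.9 − 0.0)/2 = 5.45 m; q_2 = 0.99 × 1.67 × 5.45 = 9.010 m³/s
w_3 = (13.8 − 6.2)/2 = 3.8 m; q_3 = 1.28 × 2.45 × 3.8 = 11.92 m³/s
w_4 = (16.4 − 10.9)/2 = 2.75 m; q_4 = 1.10 × 2.52 × 2.75 = 7.623 m³/s
w_5 = (24.4 − 13.8)/2 = 5.3 m; q_5 = 1.18 × 2.22 × 5.3 = 13.88 m³/s
Stations 1, 6 contribute zero (depth or velocity is 0).
Q = Σ qᵢ = 42.43 m³/s

42.4 m³/s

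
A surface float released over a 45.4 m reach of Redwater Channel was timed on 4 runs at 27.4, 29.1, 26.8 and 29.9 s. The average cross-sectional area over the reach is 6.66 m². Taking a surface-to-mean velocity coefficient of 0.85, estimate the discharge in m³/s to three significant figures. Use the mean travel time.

t̄ = (27.4 + 29.1 + 26.8 + 29.9) / 4 = 28.3 s
v_surface = L / t̄ = 45.4 / 28.3 = 1.604 m/s
v_mean = 0.85 × 1.604 = 1.364 m/s
Q = A × v_mean = 6.66 × 1.364 = 9.082 m³/s

9.08 m³/s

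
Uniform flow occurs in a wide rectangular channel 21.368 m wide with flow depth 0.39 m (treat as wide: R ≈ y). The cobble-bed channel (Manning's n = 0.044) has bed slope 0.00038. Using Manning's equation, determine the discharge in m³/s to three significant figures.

1.97 m³/s

A = b·y = 21.368 × 0.39 = 8.334 m²
Wide channel: R ≈ y = 0.39 m
Q = (1/n)·A·R^(2/3)·S^(1/2) = (1/0.044) × 8.334 × 0.3900^(2/3) × 0.00038^(1/2) = 1.971 m³/s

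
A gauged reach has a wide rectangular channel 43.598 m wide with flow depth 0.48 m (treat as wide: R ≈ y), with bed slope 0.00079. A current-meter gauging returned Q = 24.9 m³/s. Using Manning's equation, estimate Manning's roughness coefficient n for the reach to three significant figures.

0.0145

A = b·y = 43.598 × 0.48 = 20.93 m²
Wide channel: R ≈ y = 0.48 m
n = (1/Q)·A·R^(2/3)·S^(1/2) = (1/24.9) × 20.93 × 0.6130 × 0.02811 = 0.01448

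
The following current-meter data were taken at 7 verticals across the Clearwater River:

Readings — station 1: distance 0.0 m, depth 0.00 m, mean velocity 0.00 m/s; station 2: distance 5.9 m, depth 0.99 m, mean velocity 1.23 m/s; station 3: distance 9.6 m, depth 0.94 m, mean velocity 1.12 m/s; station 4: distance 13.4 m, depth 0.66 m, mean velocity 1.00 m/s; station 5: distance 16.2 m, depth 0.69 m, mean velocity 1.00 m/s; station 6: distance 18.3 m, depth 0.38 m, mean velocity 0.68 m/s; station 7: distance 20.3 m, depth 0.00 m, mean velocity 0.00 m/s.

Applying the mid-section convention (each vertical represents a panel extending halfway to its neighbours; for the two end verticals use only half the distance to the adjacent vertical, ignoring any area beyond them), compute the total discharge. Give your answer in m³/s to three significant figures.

w_2 = (9.6 − 0.0)/2 = 4.8 m; q_2 = 1.23 × 0.99 × 4.8 = 5.845 m³/s
w_3 = (13.4 − 5.9)/2 = 3.75 m; q_3 = 1.12 × 0.94 × 3.75 = 3.948 m³/s
w_4 = (16.2 − 9.6)/2 = 3.3 m; q_4 = 1.00 × 0.66 × 3.3 = 2.178 m³/s
w_5 = (18.3 − 13.4)/2 = 2.45 m; q_5 = 1.00 × 0.69 × 2.45 = 1.691 m³/s
w_6 = (20.3 − 16.2)/2 = 2.05 m; q_6 = 0.68 × 0.38 × 2.05 = 0.5297 m³/s
Stations 1, 7 contribute zero (depth or velocity is 0).
Q = Σ qᵢ = 14.19 m³/s

14.2 m³/s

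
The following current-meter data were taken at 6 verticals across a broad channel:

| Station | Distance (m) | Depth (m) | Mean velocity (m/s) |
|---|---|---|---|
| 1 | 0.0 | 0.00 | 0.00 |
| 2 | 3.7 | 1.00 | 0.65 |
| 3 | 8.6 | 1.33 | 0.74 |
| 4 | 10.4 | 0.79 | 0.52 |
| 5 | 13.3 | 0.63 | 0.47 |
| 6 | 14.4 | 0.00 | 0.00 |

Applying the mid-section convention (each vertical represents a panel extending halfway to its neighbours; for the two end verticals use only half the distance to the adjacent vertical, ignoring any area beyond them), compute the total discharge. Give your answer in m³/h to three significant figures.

27500 m³/h

w_2 = (8.6 − 0.0)/2 = 4.3 m; q_2 = 0.65 × 1.00 × 4.3 = 2.795 m³/s
w_3 = (10.4 − 3.7)/2 = 3.35 m; q_3 = 0.74 × 1.33 × 3.35 = 3.297 m³/s
w_4 = (13.3 − 8.6)/2 = 2.35 m; q_4 = 0.52 × 0.79 × 2.35 = 0.9654 m³/s
w_5 = (14.4 − 10.4)/2 = 2 m; q_5 = 0.47 × 0.63 × 2 = 0.5922 m³/s
Stations 1, 6 contribute zero (depth or velocity is 0).
Q = Σ qᵢ = 7.650 m³/s
= 7.650 × 3600 = 27540 m³/h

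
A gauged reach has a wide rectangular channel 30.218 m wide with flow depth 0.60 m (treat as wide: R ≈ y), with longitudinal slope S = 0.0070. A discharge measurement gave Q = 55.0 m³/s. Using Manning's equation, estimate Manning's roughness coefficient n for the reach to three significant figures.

0.0196

A = b·y = 30.218 × 0.60 = 18.13 m²
Wide channel: R ≈ y = 0.60 m
n = (1/Q)·A·R^(2/3)·S^(1/2) = (1/55.0) × 18.13 × 0.7114 × 0.08367 = 0.01962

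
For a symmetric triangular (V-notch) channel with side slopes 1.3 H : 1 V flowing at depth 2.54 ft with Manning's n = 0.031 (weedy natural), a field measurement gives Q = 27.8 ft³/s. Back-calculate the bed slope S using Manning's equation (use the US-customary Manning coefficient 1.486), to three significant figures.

A = z·y² = 1.3×2.54² = 8.387 ft²
P = 2y√(1+z²) = 2×2.54×√(1+1.3²) = 8.332 ft
R = A/P = 8.387/8.332 = 1.007 ft
S = (Q·n / (1.486·A·R^(2/3)))² = (27.8×0.031 / (1.486×8.387×1.004))² = 0.004739

0.00474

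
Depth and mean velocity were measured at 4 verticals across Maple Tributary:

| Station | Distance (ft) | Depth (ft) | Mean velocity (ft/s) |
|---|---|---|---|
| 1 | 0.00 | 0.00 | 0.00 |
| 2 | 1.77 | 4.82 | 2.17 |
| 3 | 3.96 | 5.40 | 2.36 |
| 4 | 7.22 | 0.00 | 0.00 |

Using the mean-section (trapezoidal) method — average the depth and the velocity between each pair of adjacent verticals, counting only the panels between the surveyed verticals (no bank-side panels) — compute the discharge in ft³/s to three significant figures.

Panel 1-2: Δb = 1.77 ft, d̄ = (0.00+4.82)/2 = 2.41, v̄ = (0.00+2.17)/2 = 1.085 → q = 1.77×2.41×1.085 = 4.628 ft³/s
Panel 2-3: Δb = 2.19 ft, d̄ = (4.82+5.40)/2 = 5.11, v̄ = (2.17+2.36)/2 = 2.265 → q = 2.19×5.11×2.265 = 25.35 ft³/s
Panel 3-4: Δb = 3.26 ft, d̄ = (5.40+0.00)/2 = 2.7, v̄ = (2.36+0.00)/2 = 1.18 → q = 3.26×2.7×1.18 = 10.39 ft³/s
Q = Σ q = 40.36 ft³/s

40.4 ft³/s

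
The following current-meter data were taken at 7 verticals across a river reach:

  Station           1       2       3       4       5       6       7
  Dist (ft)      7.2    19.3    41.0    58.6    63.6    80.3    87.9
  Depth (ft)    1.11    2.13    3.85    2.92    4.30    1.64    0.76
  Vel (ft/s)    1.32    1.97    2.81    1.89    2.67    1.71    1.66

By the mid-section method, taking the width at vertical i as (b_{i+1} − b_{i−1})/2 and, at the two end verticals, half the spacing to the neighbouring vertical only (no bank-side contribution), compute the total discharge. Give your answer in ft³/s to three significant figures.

w_1 = (19.3 − 7.2)/2 = 6.05 ft; q_1 = 1.32 × 1.11 × 6.05 = 8.864 ft³/s
w_2 = (41.0 − 7.2)/2 = 16.9 ft; q_2 = 1.97 × 2.13 × 16.9 = 70.91 ft³/s
w_3 = (58.6 − 19.3)/2 = 19.65 ft; q_3 = 2.81 × 3.85 × 19.65 = 212.6 ft³/s
w_4 = (63.6 − 41.0)/2 = 11.3 ft; q_4 = 1.89 × 2.92 × 11.3 = 62.36 ft³/s
w_5 = (80.3 − 58.6)/2 = 10.85 ft; q_5 = 2.67 × 4.30 × 10.85 = 124.6 ft³/s
w_6 = (87.9 − 63.6)/2 = 12.15 ft; q_6 = 1.71 × 1.64 × 12.15 = 34.07 ft³/s
w_7 = (87.9 − 80.3)/2 = 3.8 ft; q_7 = 1.66 × 0.76 × 3.8 = 4.794 ft³/s
Q = Σ qᵢ = 518.2 ft³/s

518 ft³/s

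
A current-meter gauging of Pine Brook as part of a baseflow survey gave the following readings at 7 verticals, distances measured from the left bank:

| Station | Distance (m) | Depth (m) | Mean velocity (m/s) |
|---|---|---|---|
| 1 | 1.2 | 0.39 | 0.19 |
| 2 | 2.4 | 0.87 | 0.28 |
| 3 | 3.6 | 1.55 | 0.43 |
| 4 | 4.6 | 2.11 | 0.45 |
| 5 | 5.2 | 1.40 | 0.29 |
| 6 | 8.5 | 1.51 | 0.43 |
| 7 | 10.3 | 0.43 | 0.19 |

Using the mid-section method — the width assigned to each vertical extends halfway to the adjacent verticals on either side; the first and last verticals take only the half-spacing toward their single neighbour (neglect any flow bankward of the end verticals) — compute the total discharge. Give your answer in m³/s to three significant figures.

w_1 = (2.4 − 1.2)/2 = 0.6 m; q_1 = 0.19 × 0.39 × 0.6 = 0.04446 m³/s
w_2 = (3.6 − 1.2)/2 = 1.2 m; q_2 = 0.28 × 0.87 × 1.2 = 0.2923 m³/s
w_3 = (4.6 − 2.4)/2 = 1.1 m; q_3 = 0.43 × 1.55 × 1.1 = 0.7332 m³/s
w_4 = (5.2 − 3.6)/2 = 0.8 m; q_4 = 0.45 × 2.11 × 0.8 = 0.7596 m³/s
w_5 = (8.5 − 4.6)/2 = 1.95 m; q_5 = 0.29 × 1.40 × 1.95 = 0.7917 m³/s
w_6 = (10.3 − 5.2)/2 = 2.55 m; q_6 = 0.43 × 1.51 × 2.55 = 1.656 m³/s
w_7 = (10.3 − 8.5)/2 = 0.9 m; q_7 = 0.19 × 0.43 × 0.9 = 0.07353 m³/s
Q = Σ qᵢ = 4.350 m³/s

4.35 m³/s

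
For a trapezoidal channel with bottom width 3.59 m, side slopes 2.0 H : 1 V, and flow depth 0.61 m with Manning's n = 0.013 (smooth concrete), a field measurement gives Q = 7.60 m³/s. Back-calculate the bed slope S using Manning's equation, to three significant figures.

A = (b + z·y)·y = (3.59 + 2.0×0.61)×0.61 = 2.934 m²
P = b + 2y√(1+z²) = 3.59 + 2×0.61×√(1+2.0²) = 6.318 m
R = A/P = 2.934/6.318 = 0.4644 m
S = (Q·n / (1·A·R^(2/3)))² = (7.60×0.013 / (1×2.934×0.5997))² = 0.003153

0.00315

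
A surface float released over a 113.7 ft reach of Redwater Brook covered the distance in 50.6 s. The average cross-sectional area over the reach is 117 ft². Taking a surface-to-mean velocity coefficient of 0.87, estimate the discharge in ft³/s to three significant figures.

229 ft³/s

v_surface = L / t̄ = 113.7 / 50.6 = 2.247 ft/s
v_mean = 0.87 × 2.247 = 1.955 ft/s
Q = A × v_mean = 117 × 1.955 = 228.7 ft³/s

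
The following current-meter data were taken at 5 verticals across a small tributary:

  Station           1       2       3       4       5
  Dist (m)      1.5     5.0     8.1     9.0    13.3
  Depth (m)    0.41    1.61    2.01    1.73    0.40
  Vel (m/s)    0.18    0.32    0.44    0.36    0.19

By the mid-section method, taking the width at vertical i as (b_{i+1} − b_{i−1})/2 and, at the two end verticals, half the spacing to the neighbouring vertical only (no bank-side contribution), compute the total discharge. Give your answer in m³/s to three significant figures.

w_1 = (5.0 − 1.5)/2 = 1.75 m; q_1 = 0.18 × 0.41 × 1.75 = 0.1292 m³/s
w_2 = (8.1 − 1.5)/2 = 3.3 m; q_2 = 0.32 × 1.61 × 3.3 = 1.700 m³/s
w_3 = (9.0 − 5.0)/2 = 2 m; q_3 = 0.44 × 2.01 × 2 = 1.769 m³/s
w_4 = (13.3 − 8.1)/2 = 2.6 m; q_4 = 0.36 × 1.73 × 2.6 = 1.619 m³/s
w_5 = (13.3 − 9.0)/2 = 2.15 m; q_5 = 0.19 × 0.40 × 2.15 = 0.1634 m³/s
Q = Σ qᵢ = 5.381 m³/s

5.38 m³/s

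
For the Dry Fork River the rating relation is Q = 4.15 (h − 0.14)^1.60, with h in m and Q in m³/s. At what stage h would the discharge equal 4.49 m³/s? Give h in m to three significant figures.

1.19 m

h − h₀ = (Q/C)^(1/b) = (4.49/4.15)^(1/1.60) = 1.050 m
h = 0.14 + 1.050 = 1.190 m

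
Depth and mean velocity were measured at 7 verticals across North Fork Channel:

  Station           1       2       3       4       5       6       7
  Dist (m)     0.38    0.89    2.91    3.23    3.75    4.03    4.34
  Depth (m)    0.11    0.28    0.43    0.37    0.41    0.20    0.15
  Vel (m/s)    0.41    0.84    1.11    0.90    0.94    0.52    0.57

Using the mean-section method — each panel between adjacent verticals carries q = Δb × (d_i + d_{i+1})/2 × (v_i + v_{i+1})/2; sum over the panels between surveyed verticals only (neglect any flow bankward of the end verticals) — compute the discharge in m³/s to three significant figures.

1.17 m³/s

Panel 1-2: Δb = 0.51 m, d̄ = (0.11+0.28)/2 = 0.195, v̄ = (0.41+0.84)/2 = 0.625 → q = 0.51×0.195×0.625 = 0.06216 m³/s
Panel 2-3: Δb = 2.02 m, d̄ = (0.28+0.43)/2 = 0.355, v̄ = (0.84+1.11)/2 = 0.975 → q = 2.02×0.355×0.975 = 0.6992 m³/s
Panel 3-4: Δb = 0.32 m, d̄ = (0.43+0.37)/2 = 0.4, v̄ = (1.11+0.90)/2 = 1.005 → q = 0.32×0.4×1.005 = 0.1286 m³/s
Panel 4-5: Δb = 0.52 m, d̄ = (0.37+0.41)/2 = 0.39, v̄ = (0.90+0.94)/2 = 0.92 → q = 0.52×0.39×0.92 = 0.1866 m³/s
Panel 5-6: Δb = 0.28 m, d̄ = (0.41+0.20)/2 = 0.305, v̄ = (0.94+0.52)/2 = 0.73 → q = 0.28×0.305×0.73 = 0.06234 m³/s
Panel 6-7: Δb = 0.31 m, d̄ = (0.20+0.15)/2 = 0.175, v̄ = (0.52+0.57)/2 = 0.545 → q = 0.31×0.175×0.545 = 0.02957 m³/s
Q = Σ q = 1.168 m³/s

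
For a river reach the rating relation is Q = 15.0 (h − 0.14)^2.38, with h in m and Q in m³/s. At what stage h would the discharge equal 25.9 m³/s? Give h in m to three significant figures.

h − h₀ = (Q/C)^(1/b) = (25.9/15.0)^(1/2.38) = 1.258 m
h = 0.14 + 1.258 = 1.398 m

1.40 m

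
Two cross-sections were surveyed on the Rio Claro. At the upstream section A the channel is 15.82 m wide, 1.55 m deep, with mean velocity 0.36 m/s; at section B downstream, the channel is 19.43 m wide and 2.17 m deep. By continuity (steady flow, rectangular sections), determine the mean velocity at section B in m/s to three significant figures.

0.209 m/s

Q = A₁V₁ = (15.82×1.55) × 0.36 = 8.828 m³/s
A₂ = 19.43 × 2.17 = 42.16 m²
V₂ = Q/A₂ = 8.828/42.16 = 0.2094 m/s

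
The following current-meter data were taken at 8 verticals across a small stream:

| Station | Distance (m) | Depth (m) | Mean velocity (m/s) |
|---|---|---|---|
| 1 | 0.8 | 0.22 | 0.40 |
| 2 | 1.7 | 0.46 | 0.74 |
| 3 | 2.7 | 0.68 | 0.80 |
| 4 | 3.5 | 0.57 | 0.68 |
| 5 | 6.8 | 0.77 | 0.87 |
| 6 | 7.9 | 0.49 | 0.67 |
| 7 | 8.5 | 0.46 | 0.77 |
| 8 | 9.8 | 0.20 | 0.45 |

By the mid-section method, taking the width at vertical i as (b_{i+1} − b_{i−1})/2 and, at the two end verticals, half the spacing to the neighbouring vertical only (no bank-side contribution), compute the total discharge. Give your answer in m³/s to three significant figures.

w_1 = (1.7 − 0.8)/2 = 0.45 m; q_1 = 0.40 × 0.22 × 0.45 = 0.03960 m³/s
w_2 = (2.7 − 0.8)/2 = 0.95 m; q_2 = 0.74 × 0.46 × 0.95 = 0.3234 m³/s
w_3 = (3.5 − 1.7)/2 = 0.9 m; q_3 = 0.80 × 0.68 × 0.9 = 0.4896 m³/s
w_4 = (6.8 − 2.7)/2 = 2.05 m; q_4 = 0.68 × 0.57 × 2.05 = 0.7946 m³/s
w_5 = (7.9 − 3.5)/2 = 2.2 m; q_5 = 0.87 × 0.77 × 2.2 = 1.474 m³/s
w_6 = (8.5 − 6.8)/2 = 0.85 m; q_6 = 0.67 × 0.49 × 0.85 = 0.2791 m³/s
w_7 = (9.8 − 7.9)/2 = 0.95 m; q_7 = 0.77 × 0.46 × 0.95 = 0.3365 m³/s
w_8 = (9.8 − 8.5)/2 = 0.65 m; q_8 = 0.45 × 0.20 × 0.65 = 0.05850 m³/s
Q = Σ qᵢ = 3.795 m³/s

3.79 m³/s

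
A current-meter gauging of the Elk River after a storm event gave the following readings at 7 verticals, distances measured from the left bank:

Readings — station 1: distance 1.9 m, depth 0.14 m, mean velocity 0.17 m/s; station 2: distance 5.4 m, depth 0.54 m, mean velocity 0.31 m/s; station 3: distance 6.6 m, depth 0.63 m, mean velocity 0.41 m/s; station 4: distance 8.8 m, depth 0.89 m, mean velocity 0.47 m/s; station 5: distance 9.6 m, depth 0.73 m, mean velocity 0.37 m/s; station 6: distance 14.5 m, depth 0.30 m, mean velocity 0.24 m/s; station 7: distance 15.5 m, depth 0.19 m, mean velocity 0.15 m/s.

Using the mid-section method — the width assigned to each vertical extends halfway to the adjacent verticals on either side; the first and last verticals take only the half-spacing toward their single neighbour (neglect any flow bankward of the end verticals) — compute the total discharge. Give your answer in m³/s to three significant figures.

w_1 = (5.4 − 1.9)/2 = 1.75 m; q_1 = 0.17 × 0.14 × 1.75 = 0.04165 m³/s
w_2 = (6.6 − 1.9)/2 = 2.35 m; q_2 = 0.31 × 0.54 × 2.35 = 0.3934 m³/s
w_3 = (8.8 − 5.4)/2 = 1.7 m; q_3 = 0.41 × 0.63 × 1.7 = 0.4391 m³/s
w_4 = (9.6 − 6.6)/2 = 1.5 m; q_4 = 0.47 × 0.89 × 1.5 = 0.6275 m³/s
w_5 = (14.5 − 8.8)/2 = 2.85 m; q_5 = 0.37 × 0.73 × 2.85 = 0.7698 m³/s
w_6 = (15.5 − 9.6)/2 = 2.95 m; q_6 = 0.24 × 0.30 × 2.95 = 0.2124 m³/s
w_7 = (15.5 − 14.5)/2 = 0.5 m; q_7 = 0.15 × 0.19 × 0.5 = 0.01425 m³/s
Q = Σ qᵢ = 2.498 m³/s

2.50 m³/s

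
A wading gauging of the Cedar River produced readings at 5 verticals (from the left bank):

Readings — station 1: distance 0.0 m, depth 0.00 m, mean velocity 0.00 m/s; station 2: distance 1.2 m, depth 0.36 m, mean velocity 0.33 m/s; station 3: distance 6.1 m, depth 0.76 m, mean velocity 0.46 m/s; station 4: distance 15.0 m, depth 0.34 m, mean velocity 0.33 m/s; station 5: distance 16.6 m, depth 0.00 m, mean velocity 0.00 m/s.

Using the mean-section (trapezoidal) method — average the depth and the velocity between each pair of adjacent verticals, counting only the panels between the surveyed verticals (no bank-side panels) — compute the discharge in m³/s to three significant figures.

Panel 1-2: Δb = 1.2 m, d̄ = (0.00+0.36)/2 = 0.18, v̄ = (0.00+0.33)/2 = 0.165 → q = 1.2×0.18×0.165 = 0.03564 m³/s
Panel 2-3: Δb = 4.9 m, d̄ = (0.36+0.76)/2 = 0.56, v̄ = (0.33+0.46)/2 = 0.395 → q = 4.9×0.56×0.395 = 1.084 m³/s
Panel 3-4: Δb = 8.9 m, d̄ = (0.76+0.34)/2 = 0.55, v̄ = (0.46+0.33)/2 = 0.395 → q = 8.9×0.55×0.395 = 1.934 m³/s
Panel 4-5: Δb = 1.6 m, d̄ = (0.34+0.00)/2 = 0.17, v̄ = (0.33+0.00)/2 = 0.165 → q = 1.6×0.17×0.165 = 0.04488 m³/s
Q = Σ q = 3.098 m³/s

3.10 m³/s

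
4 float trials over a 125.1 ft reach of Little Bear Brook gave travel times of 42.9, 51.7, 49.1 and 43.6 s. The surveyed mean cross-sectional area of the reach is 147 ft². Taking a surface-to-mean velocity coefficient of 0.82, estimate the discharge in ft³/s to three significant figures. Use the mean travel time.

322 ft³/s

t̄ = (42.9 + 51.7 + 49.1 + 43.6) / 4 = 46.825 s
v_surface = L / t̄ = 125.1 / 46.825 = 2.672 ft/s
v_mean = 0.82 × 2.672 = 2.191 ft/s
Q = A × v_mean = 147 × 2.191 = 322.0 ft³/s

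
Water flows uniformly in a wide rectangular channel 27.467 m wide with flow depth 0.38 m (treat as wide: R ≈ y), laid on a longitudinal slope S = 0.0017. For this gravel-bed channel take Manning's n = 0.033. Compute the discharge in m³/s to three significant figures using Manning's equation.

6.84 m³/s

A = b·y = 27.467 × 0.38 = 10.44 m²
Wide channel: R ≈ y = 0.38 m
Q = (1/n)·A·R^(2/3)·S^(1/2) = (1/0.033) × 10.44 × 0.3800^(2/3) × 0.0017^(1/2) = 6.842 m³/s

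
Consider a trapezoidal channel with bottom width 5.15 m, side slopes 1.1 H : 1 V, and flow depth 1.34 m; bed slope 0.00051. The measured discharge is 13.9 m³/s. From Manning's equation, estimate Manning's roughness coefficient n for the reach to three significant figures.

0.0141

A = (b + z·y)·y = (5.15 + 1.1×1.34)×1.34 = 8.876 m²
P = b + 2y√(1+z²) = 5.15 + 2×1.34×√(1+1.1²) = 9.134 m
R = A/P = 8.876/9.134 = 0.9718 m
n = (1/Q)·A·R^(2/3)·S^(1/2) = (1/13.9) × 8.876 × 0.9811 × 0.02258 = 0.01415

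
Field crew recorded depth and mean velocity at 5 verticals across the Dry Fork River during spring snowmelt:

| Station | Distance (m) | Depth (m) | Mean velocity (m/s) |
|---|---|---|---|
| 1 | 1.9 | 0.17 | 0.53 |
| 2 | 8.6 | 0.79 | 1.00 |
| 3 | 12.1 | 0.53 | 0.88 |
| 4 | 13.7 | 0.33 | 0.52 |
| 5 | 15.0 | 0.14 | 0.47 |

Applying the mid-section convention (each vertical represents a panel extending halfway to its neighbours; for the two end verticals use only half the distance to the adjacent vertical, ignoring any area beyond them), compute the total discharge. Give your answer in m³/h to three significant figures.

20900 m³/h

w_1 = (8.6 − 1.9)/2 = 3.35 m; q_1 = 0.53 × 0.17 × 3.35 = 0.3018 m³/s
w_2 = (12.1 − 1.9)/2 = 5.1 m; q_2 = 1.00 × 0.79 × 5.1 = 4.029 m³/s
w_3 = (13.7 − 8.6)/2 = 2.55 m; q_3 = 0.88 × 0.53 × 2.55 = 1.189 m³/s
w_4 = (15.0 − 12.1)/2 = 1.45 m; q_4 = 0.52 × 0.33 × 1.45 = 0.2488 m³/s
w_5 = (15.0 − 13.7)/2 = 0.65 m; q_5 = 0.47 × 0.14 × 0.65 = 0.04277 m³/s
Q = Σ qᵢ = 5.812 m³/s
= 5.812 × 3600 = 20920 m³/h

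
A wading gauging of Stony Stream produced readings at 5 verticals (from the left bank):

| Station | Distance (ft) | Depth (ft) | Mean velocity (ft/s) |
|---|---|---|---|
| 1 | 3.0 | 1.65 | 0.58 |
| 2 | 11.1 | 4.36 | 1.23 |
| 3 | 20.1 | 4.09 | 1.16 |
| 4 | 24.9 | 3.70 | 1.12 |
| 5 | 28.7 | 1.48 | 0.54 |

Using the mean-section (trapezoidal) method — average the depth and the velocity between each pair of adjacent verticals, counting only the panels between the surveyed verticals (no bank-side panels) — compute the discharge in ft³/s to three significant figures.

97.0 ft³/s

Panel 1-2: Δb = 8.1 ft, d̄ = (1.65+4.36)/2 = 3.005, v̄ = (0.58+1.23)/2 = 0.905 → q = 8.1×3.005×0.905 = 22.03 ft³/s
Panel 2-3: Δb = 9 ft, d̄ = (4.36+4.09)/2 = 4.225, v̄ = (1.23+1.16)/2 = 1.195 → q = 9×4.225×1.195 = 45.44 ft³/s
Panel 3-4: Δb = 4.8 ft, d̄ = (4.09+3.70)/2 = 3.895, v̄ = (1.16+1.12)/2 = 1.14 → q = 4.8×3.895×1.14 = 21.31 ft³/s
Panel 4-5: Δb = 3.8 ft, d̄ = (3.70+1.48)/2 = 2.59, v̄ = (1.12+0.54)/2 = 0.83 → q = 3.8×2.59×0.83 = 8.169 ft³/s
Q = Σ q = 96.95 ft³/s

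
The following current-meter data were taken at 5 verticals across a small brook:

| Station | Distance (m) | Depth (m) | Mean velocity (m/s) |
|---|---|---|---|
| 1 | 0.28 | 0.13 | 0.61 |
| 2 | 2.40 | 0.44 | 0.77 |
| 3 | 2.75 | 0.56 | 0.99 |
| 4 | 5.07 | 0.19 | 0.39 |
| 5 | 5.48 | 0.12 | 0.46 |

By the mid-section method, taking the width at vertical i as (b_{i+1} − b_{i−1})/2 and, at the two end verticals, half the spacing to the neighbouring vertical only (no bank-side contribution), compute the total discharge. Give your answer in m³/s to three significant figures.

1.36 m³/s

w_1 = (2.40 − 0.28)/2 = 1.06 m; q_1 = 0.61 × 0.13 × 1.06 = 0.08406 m³/s
w_2 = (2.75 − 0.28)/2 = 1.235 m; q_2 = 0.77 × 0.44 × 1.235 = 0.4184 m³/s
w_3 = (5.07 − 2.40)/2 = 1.335 m; q_3 = 0.99 × 0.56 × 1.335 = 0.7401 m³/s
w_4 = (5.48 − 2.75)/2 = 1.365 m; q_4 = 0.39 × 0.19 × 1.365 = 0.1011 m³/s
w_5 = (5.48 − 5.07)/2 = 0.205 m; q_5 = 0.46 × 0.12 × 0.205 = 0.01132 m³/s
Q = Σ qᵢ = 1.355 m³/s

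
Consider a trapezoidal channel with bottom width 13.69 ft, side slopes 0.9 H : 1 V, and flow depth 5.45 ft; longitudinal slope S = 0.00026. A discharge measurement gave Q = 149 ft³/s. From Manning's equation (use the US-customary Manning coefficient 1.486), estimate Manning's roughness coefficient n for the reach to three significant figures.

A = (b + z·y)·y = (13.69 + 0.9×5.45)×5.45 = 101.3 ft²
P = b + 2y√(1+z²) = 13.69 + 2×5.45×√(1+0.9²) = 28.35 ft
R = A/P = 101.3/28.35 = 3.574 ft
n = (1.486/Q)·A·R^(2/3)·S^(1/2) = (1.486/149) × 101.3 × 2.338 × 0.01612 = 0.03810

0.0381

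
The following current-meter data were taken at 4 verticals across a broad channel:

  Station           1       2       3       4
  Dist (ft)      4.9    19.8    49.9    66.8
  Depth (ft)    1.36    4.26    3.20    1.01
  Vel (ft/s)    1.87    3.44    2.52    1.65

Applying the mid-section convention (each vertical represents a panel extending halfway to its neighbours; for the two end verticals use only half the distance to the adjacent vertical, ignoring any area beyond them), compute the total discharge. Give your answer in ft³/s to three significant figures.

w_1 = (19.8 − 4.9)/2 = 7.45 ft; q_1 = 1.87 × 1.36 × 7.45 = 18.95 ft³/s
w_2 = (49.9 − 4.9)/2 = 22.5 ft; q_2 = 3.44 × 4.26 × 22.5 = 329.7 ft³/s
w_3 = (66.8 − 19.8)/2 = 23.5 ft; q_3 = 2.52 × 3.20 × 23.5 = 189.5 ft³/s
w_4 = (66.8 − 49.9)/2 = 8.45 ft; q_4 = 1.65 × 1.01 × 8.45 = 14.08 ft³/s
Q = Σ qᵢ = 552.3 ft³/s

552 ft³/s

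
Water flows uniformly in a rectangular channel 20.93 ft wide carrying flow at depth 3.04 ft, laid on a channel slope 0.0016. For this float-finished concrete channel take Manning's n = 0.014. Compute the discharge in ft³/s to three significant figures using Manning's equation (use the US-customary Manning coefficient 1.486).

478 ft³/s

A = b·y = 20.93 × 3.04 = 63.63 ft²
P = b + 2y = 20.93 + 2×3.04 = 27.01 ft
R = A/P = 63.63/27.01 = 2.356 ft
Q = (1.486/n)·A·R^(2/3)·S^(1/2) = (1.486/0.014) × 63.63 × 2.356^(2/3) × 0.0016^(1/2) = 478.3 ft³/s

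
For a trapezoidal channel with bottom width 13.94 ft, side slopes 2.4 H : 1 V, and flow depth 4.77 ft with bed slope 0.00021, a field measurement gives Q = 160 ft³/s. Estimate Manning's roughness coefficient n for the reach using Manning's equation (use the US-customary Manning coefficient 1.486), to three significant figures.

A = (b + z·y)·y = (13.94 + 2.4×4.77)×4.77 = 121.1 ft²
P = b + 2y√(1+z²) = 13.94 + 2×4.77×√(1+2.4²) = 38.74 ft
R = A/P = 121.1/38.74 = 3.126 ft
n = (1.486/Q)·A·R^(2/3)·S^(1/2) = (1.486/160) × 121.1 × 2.138 × 0.01449 = 0.03484

0.0348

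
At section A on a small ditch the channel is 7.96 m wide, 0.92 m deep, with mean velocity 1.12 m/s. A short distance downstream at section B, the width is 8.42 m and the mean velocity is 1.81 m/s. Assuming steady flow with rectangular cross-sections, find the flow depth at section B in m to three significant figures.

0.538 m

Q = A₁V₁ = (7.96×0.92) × 1.12 = 8.202 m³/s
d₂ = Q/(b₂ V₂) = 8.202/(8.42×1.81) = 0.5382 m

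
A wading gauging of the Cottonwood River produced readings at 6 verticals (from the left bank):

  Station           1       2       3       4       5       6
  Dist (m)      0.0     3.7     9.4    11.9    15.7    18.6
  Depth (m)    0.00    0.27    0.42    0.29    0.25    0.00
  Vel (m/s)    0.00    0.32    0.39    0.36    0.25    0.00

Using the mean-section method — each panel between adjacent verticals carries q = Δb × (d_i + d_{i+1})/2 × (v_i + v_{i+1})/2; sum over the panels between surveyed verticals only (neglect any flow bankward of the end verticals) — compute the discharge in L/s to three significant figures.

1470 L/s

Panel 1-2: Δb = 3.7 m, d̄ = (0.00+0.27)/2 = 0.135, v̄ = (0.00+0.32)/2 = 0.16 → q = 3.7×0.135×0.16 = 0.07992 m³/s
Panel 2-3: Δb = 5.7 m, d̄ = (0.27+0.42)/2 = 0.345, v̄ = (0.32+0.39)/2 = 0.355 → q = 5.7×0.345×0.355 = 0.6981 m³/s
Panel 3-4: Δb = 2.5 m, d̄ = (0.42+0.29)/2 = 0.355, v̄ = (0.39+0.36)/2 = 0.375 → q = 2.5×0.355×0.375 = 0.3328 m³/s
Panel 4-5: Δb = 3.8 m, d̄ = (0.29+0.25)/2 = 0.27, v̄ = (0.36+0.25)/2 = 0.305 → q = 3.8×0.27×0.305 = 0.3129 m³/s
Panel 5-6: Δb = 2.9 m, d̄ = (0.25+0.00)/2 = 0.125, v̄ = (0.25+0.00)/2 = 0.125 → q = 2.9×0.125×0.125 = 0.04531 m³/s
Q = Σ q = 1.469 m³/s
= 1.469 × 1000 = 1469 L/s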